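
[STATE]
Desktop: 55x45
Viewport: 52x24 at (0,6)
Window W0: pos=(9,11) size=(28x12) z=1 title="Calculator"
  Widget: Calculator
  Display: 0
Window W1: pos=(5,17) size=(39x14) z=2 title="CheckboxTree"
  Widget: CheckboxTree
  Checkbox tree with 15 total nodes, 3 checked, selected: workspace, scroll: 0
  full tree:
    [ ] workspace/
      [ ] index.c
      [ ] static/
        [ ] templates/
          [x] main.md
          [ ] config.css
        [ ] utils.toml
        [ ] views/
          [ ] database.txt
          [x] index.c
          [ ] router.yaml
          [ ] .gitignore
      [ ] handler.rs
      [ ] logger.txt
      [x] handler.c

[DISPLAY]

                                                    
                                                    
                                                    
                                                    
                                                    
         ┏━━━━━━━━━━━━━━━━━━━━━━━━━━┓               
         ┃ Calculator               ┃               
         ┠──────────────────────────┨               
         ┃                         0┃               
         ┃┌───┬───┬───┬───┐         ┃               
         ┃│ 7 │ 8 │ 9 │ ÷ │         ┃               
     ┏━━━━━━━━━━━━━━━━━━━━━━━━━━━━━━━━━━━━━┓        
     ┃ CheckboxTree                        ┃        
     ┠─────────────────────────────────────┨        
     ┃>[-] workspace/                      ┃        
     ┃   [ ] index.c                       ┃        
     ┃   [-] static/                       ┃        
     ┃     [-] templates/                  ┃        
     ┃       [x] main.md                   ┃        
     ┃       [ ] config.css                ┃        
     ┃     [ ] utils.toml                  ┃        
     ┃     [-] views/                      ┃        
     ┃       [ ] database.txt              ┃        
     ┃       [x] index.c                   ┃        


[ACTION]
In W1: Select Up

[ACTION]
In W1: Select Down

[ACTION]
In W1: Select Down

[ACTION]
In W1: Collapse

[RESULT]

                                                    
                                                    
                                                    
                                                    
                                                    
         ┏━━━━━━━━━━━━━━━━━━━━━━━━━━┓               
         ┃ Calculator               ┃               
         ┠──────────────────────────┨               
         ┃                         0┃               
         ┃┌───┬───┬───┬───┐         ┃               
         ┃│ 7 │ 8 │ 9 │ ÷ │         ┃               
     ┏━━━━━━━━━━━━━━━━━━━━━━━━━━━━━━━━━━━━━┓        
     ┃ CheckboxTree                        ┃        
     ┠─────────────────────────────────────┨        
     ┃ [-] workspace/                      ┃        
     ┃   [ ] index.c                       ┃        
     ┃>  [-] static/                       ┃        
     ┃   [ ] handler.rs                    ┃        
     ┃   [ ] logger.txt                    ┃        
     ┃   [x] handler.c                     ┃        
     ┃                                     ┃        
     ┃                                     ┃        
     ┃                                     ┃        
     ┃                                     ┃        


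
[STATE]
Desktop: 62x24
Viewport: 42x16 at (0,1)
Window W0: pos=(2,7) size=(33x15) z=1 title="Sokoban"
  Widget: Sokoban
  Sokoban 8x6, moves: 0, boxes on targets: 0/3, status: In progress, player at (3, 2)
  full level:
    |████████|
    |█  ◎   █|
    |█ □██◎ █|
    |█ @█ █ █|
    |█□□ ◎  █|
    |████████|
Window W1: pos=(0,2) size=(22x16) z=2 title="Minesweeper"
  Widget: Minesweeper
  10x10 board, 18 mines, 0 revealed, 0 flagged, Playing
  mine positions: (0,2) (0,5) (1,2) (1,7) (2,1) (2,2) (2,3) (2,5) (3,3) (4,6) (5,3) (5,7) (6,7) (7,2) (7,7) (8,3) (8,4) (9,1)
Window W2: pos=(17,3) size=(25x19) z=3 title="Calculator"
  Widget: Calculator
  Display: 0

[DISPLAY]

                                          
┏━━━━━━━━━━━━━━━━━━━━┓                    
┃ Minesweeper    ┏━━━━━━━━━━━━━━━━━━━━━━━┓
┠────────────────┃ Calculator            ┃
┃■■■■■■■■■■      ┠───────────────────────┨
┃■■■■■■■■■■      ┃                      0┃
┃■■■■■■■■■■      ┃┌───┬───┬───┬───┐      ┃
┃■■■■■■■■■■      ┃│ 7 │ 8 │ 9 │ ÷ │      ┃
┃■■■■■■■■■■      ┃├───┼───┼───┼───┤      ┃
┃■■■■■■■■■■      ┃│ 4 │ 5 │ 6 │ × │      ┃
┃■■■■■■■■■■      ┃├───┼───┼───┼───┤      ┃
┃■■■■■■■■■■      ┃│ 1 │ 2 │ 3 │ - │      ┃
┃■■■■■■■■■■      ┃├───┼───┼───┼───┤      ┃
┃■■■■■■■■■■      ┃│ 0 │ . │ = │ + │      ┃
┃                ┃├───┼───┼───┼───┤      ┃
┃                ┃│ C │ MC│ MR│ M+│      ┃


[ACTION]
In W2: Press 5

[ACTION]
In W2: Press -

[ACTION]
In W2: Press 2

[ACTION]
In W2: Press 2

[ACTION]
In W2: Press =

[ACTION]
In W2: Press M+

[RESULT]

                                          
┏━━━━━━━━━━━━━━━━━━━━┓                    
┃ Minesweeper    ┏━━━━━━━━━━━━━━━━━━━━━━━┓
┠────────────────┃ Calculator            ┃
┃■■■■■■■■■■      ┠───────────────────────┨
┃■■■■■■■■■■      ┃                    -17┃
┃■■■■■■■■■■      ┃┌───┬───┬───┬───┐      ┃
┃■■■■■■■■■■      ┃│ 7 │ 8 │ 9 │ ÷ │      ┃
┃■■■■■■■■■■      ┃├───┼───┼───┼───┤      ┃
┃■■■■■■■■■■      ┃│ 4 │ 5 │ 6 │ × │      ┃
┃■■■■■■■■■■      ┃├───┼───┼───┼───┤      ┃
┃■■■■■■■■■■      ┃│ 1 │ 2 │ 3 │ - │      ┃
┃■■■■■■■■■■      ┃├───┼───┼───┼───┤      ┃
┃■■■■■■■■■■      ┃│ 0 │ . │ = │ + │      ┃
┃                ┃├───┼───┼───┼───┤      ┃
┃                ┃│ C │ MC│ MR│ M+│      ┃


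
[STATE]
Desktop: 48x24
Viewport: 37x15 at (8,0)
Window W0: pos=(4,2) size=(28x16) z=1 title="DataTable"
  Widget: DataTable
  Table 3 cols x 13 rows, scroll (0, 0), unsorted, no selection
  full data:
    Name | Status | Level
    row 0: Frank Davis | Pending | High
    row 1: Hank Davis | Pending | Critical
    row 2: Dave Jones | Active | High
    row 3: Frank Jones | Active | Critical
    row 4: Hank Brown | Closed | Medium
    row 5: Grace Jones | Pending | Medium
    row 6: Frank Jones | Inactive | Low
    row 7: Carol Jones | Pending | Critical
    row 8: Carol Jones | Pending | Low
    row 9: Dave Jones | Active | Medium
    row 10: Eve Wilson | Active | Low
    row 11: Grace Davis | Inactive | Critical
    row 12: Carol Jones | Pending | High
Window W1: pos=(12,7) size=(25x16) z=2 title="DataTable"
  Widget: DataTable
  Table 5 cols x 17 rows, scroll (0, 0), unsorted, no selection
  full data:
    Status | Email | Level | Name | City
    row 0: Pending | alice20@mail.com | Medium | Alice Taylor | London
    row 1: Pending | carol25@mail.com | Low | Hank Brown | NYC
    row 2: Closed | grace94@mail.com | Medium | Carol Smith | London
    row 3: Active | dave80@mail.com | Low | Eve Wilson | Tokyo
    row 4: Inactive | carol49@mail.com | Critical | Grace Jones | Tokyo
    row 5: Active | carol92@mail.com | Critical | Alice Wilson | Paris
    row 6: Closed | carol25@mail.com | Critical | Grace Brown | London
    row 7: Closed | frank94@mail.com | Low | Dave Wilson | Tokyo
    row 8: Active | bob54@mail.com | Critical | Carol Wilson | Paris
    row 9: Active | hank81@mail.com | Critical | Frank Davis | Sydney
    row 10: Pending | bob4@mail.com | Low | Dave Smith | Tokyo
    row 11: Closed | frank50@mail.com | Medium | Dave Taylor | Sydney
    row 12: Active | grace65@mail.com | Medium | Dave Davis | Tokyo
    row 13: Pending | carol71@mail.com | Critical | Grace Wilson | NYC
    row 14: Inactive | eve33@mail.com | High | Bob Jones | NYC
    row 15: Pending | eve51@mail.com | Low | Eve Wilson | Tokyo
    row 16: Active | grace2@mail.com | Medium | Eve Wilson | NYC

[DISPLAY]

                                     
                                     
━━━━━━━━━━━━━━━━━━━━━━━┓             
taTable                ┃             
───────────────────────┨             
e       │Status  │Level┃             
────────┼────────┼─────┃             
nk D┏━━━━━━━━━━━━━━━━━━━━━━━┓        
k Da┃ DataTable             ┃        
e Jo┠───────────────────────┨        
nk J┃Status  │Email         ┃        
k Br┃────────┼──────────────┃        
ce J┃Pending │alice20@mail.c┃        
nk J┃Pending │carol25@mail.c┃        
ol J┃Closed  │grace94@mail.c┃        


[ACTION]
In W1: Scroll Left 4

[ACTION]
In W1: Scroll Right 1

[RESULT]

                                     
                                     
━━━━━━━━━━━━━━━━━━━━━━━┓             
taTable                ┃             
───────────────────────┨             
e       │Status  │Level┃             
────────┼────────┼─────┃             
nk D┏━━━━━━━━━━━━━━━━━━━━━━━┓        
k Da┃ DataTable             ┃        
e Jo┠───────────────────────┨        
nk J┃tatus  │Email          ┃        
k Br┃───────┼───────────────┃        
ce J┃ending │alice20@mail.co┃        
nk J┃ending │carol25@mail.co┃        
ol J┃losed  │grace94@mail.co┃        


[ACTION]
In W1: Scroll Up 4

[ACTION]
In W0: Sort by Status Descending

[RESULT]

                                     
                                     
━━━━━━━━━━━━━━━━━━━━━━━┓             
taTable                ┃             
───────────────────────┨             
e       │Status ▼│Level┃             
────────┼────────┼─────┃             
nk D┏━━━━━━━━━━━━━━━━━━━━━━━┓        
k Da┃ DataTable             ┃        
ce J┠───────────────────────┨        
ol J┃tatus  │Email          ┃        
ol J┃───────┼───────────────┃        
ol J┃ending │alice20@mail.co┃        
nk J┃ending │carol25@mail.co┃        
ce D┃losed  │grace94@mail.co┃        


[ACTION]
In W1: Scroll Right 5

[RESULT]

                                     
                                     
━━━━━━━━━━━━━━━━━━━━━━━┓             
taTable                ┃             
───────────────────────┨             
e       │Status ▼│Level┃             
────────┼────────┼─────┃             
nk D┏━━━━━━━━━━━━━━━━━━━━━━━┓        
k Da┃ DataTable             ┃        
ce J┠───────────────────────┨        
ol J┃  │Email           │Lev┃        
ol J┃──┼────────────────┼───┃        
ol J┃g │alice20@mail.com│Med┃        
nk J┃g │carol25@mail.com│Low┃        
ce D┃  │grace94@mail.com│Med┃        


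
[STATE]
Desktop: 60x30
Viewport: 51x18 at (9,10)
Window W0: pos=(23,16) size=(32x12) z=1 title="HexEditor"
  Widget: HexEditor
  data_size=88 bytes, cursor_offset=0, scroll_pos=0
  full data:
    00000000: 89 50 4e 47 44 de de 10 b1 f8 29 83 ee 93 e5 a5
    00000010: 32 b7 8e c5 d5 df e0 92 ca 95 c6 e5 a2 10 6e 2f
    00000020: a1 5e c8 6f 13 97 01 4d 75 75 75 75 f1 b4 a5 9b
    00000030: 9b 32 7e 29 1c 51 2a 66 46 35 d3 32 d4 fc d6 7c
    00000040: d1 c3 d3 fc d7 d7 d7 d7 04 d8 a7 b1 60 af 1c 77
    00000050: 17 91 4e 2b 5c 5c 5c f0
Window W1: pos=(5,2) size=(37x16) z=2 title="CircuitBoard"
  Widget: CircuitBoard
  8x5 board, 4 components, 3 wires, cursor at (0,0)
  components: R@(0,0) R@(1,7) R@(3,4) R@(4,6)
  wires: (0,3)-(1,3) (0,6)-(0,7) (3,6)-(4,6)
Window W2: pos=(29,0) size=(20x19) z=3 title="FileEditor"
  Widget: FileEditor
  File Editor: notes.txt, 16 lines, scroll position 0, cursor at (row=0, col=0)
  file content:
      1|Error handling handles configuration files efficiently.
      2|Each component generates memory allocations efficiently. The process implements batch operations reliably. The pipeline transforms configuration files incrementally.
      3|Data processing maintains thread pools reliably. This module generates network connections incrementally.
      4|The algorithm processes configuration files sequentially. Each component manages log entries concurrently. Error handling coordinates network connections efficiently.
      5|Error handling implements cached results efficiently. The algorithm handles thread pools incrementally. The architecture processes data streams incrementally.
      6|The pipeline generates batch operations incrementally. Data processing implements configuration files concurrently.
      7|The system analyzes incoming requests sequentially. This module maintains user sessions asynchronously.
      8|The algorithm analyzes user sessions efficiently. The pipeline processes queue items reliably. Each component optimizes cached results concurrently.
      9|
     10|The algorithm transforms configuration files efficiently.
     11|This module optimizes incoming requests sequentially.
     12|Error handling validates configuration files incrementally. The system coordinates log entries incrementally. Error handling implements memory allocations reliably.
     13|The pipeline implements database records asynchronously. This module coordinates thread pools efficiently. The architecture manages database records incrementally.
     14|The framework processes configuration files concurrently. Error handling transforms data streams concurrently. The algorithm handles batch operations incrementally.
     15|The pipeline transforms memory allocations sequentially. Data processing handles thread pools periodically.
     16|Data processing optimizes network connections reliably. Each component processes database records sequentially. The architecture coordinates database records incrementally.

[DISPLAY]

                    ┃The algorithm ana░┃           
                    ┃                 ░┃           
                 R  ┃The algorithm tra░┃           
                    ┃This module optim░┃           
                    ┃Error handling va░┃           
sor: (0,0)          ┃The pipeline impl░┃           
                    ┃The framework pro░┃━━━━━┓     
━━━━━━━━━━━━━━━━━━━━┃The pipeline tran▼┃     ┃     
              ┠─────┗━━━━━━━━━━━━━━━━━━┛─────┨     
              ┃00000000  89 50 4e 47 44 de de┃     
              ┃00000010  32 b7 8e c5 d5 df e0┃     
              ┃00000020  a1 5e c8 6f 13 97 01┃     
              ┃00000030  9b 32 7e 29 1c 51 2a┃     
              ┃00000040  d1 c3 d3 fc d7 d7 d7┃     
              ┃00000050  17 91 4e 2b 5c 5c 5c┃     
              ┃                              ┃     
              ┃                              ┃     
              ┗━━━━━━━━━━━━━━━━━━━━━━━━━━━━━━┛     


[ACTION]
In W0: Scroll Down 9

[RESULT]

                    ┃The algorithm ana░┃           
                    ┃                 ░┃           
                 R  ┃The algorithm tra░┃           
                    ┃This module optim░┃           
                    ┃Error handling va░┃           
sor: (0,0)          ┃The pipeline impl░┃           
                    ┃The framework pro░┃━━━━━┓     
━━━━━━━━━━━━━━━━━━━━┃The pipeline tran▼┃     ┃     
              ┠─────┗━━━━━━━━━━━━━━━━━━┛─────┨     
              ┃00000050  17 91 4e 2b 5c 5c 5c┃     
              ┃                              ┃     
              ┃                              ┃     
              ┃                              ┃     
              ┃                              ┃     
              ┃                              ┃     
              ┃                              ┃     
              ┃                              ┃     
              ┗━━━━━━━━━━━━━━━━━━━━━━━━━━━━━━┛     


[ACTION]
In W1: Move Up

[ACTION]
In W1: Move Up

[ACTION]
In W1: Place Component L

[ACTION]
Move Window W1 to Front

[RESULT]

                                ┃m ana░┃           
                                ┃     ░┃           
                 R       ·      ┃m tra░┃           
                         │      ┃optim░┃           
                         R      ┃ng va░┃           
sor: (0,0)                      ┃ impl░┃           
                                ┃k pro░┃━━━━━┓     
━━━━━━━━━━━━━━━━━━━━━━━━━━━━━━━━┛ tran▼┃     ┃     
              ┠─────┗━━━━━━━━━━━━━━━━━━┛─────┨     
              ┃00000050  17 91 4e 2b 5c 5c 5c┃     
              ┃                              ┃     
              ┃                              ┃     
              ┃                              ┃     
              ┃                              ┃     
              ┃                              ┃     
              ┃                              ┃     
              ┃                              ┃     
              ┗━━━━━━━━━━━━━━━━━━━━━━━━━━━━━━┛     


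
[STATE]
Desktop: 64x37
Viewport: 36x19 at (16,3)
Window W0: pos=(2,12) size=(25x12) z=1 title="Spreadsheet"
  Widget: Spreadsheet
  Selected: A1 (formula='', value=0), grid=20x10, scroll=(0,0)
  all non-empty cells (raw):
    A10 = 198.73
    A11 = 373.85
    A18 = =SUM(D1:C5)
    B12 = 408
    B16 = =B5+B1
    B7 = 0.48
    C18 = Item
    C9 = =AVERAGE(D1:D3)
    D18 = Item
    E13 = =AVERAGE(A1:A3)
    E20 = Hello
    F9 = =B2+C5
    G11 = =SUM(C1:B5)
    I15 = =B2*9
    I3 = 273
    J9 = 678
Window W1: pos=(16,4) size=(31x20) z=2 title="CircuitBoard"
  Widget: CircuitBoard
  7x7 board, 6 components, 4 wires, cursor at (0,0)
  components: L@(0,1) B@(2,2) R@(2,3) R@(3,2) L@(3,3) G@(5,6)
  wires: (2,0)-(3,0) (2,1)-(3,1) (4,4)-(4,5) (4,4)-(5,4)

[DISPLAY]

                                    
┏━━━━━━━━━━━━━━━━━━━━━━━━━━━━━┓     
┃ CircuitBoard                ┃     
┠─────────────────────────────┨     
┃   0 1 2 3 4 5 6             ┃     
┃0  [.]  L                    ┃     
┃                             ┃     
┃1                            ┃     
┃                             ┃     
┃2   ·   ·   B   R            ┃     
┃    │   │                    ┃     
┃3   ·   ·   R   L            ┃     
┃                             ┃     
┃4                   · ─ ·    ┃     
┃                    │        ┃     
┃5                   ·       G┃     
┃                             ┃     
┃6                            ┃     
┃Cursor: (0,0)                ┃     


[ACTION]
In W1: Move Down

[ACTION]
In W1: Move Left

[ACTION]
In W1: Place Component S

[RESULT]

                                    
┏━━━━━━━━━━━━━━━━━━━━━━━━━━━━━┓     
┃ CircuitBoard                ┃     
┠─────────────────────────────┨     
┃   0 1 2 3 4 5 6             ┃     
┃0       L                    ┃     
┃                             ┃     
┃1  [S]                       ┃     
┃                             ┃     
┃2   ·   ·   B   R            ┃     
┃    │   │                    ┃     
┃3   ·   ·   R   L            ┃     
┃                             ┃     
┃4                   · ─ ·    ┃     
┃                    │        ┃     
┃5                   ·       G┃     
┃                             ┃     
┃6                            ┃     
┃Cursor: (1,0)                ┃     


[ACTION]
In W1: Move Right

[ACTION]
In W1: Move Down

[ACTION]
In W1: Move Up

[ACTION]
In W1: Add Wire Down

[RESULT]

                                    
┏━━━━━━━━━━━━━━━━━━━━━━━━━━━━━┓     
┃ CircuitBoard                ┃     
┠─────────────────────────────┨     
┃   0 1 2 3 4 5 6             ┃     
┃0       L                    ┃     
┃                             ┃     
┃1   S  [.]                   ┃     
┃        │                    ┃     
┃2   ·   ·   B   R            ┃     
┃    │   │                    ┃     
┃3   ·   ·   R   L            ┃     
┃                             ┃     
┃4                   · ─ ·    ┃     
┃                    │        ┃     
┃5                   ·       G┃     
┃                             ┃     
┃6                            ┃     
┃Cursor: (1,1)                ┃     


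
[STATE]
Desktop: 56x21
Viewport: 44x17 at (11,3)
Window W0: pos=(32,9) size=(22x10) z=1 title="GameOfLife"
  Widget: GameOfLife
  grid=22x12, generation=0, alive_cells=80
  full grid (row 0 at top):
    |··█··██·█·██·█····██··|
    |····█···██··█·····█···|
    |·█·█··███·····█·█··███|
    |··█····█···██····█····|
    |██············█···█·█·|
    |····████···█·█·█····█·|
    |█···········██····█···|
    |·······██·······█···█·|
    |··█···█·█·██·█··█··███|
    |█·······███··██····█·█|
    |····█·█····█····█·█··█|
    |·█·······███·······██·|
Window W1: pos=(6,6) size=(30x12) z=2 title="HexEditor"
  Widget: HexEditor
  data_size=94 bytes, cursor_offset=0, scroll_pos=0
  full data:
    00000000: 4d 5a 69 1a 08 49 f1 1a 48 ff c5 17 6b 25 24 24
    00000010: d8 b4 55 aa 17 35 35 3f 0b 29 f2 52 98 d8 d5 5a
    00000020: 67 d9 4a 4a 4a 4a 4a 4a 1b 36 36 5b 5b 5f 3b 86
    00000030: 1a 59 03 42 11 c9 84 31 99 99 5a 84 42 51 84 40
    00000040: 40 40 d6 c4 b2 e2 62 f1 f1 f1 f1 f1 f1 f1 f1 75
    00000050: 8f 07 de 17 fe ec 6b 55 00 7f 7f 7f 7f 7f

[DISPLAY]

                                            
                                            
                                            
━━━━━━━━━━━━━━━━━━━━━━━━┓                   
Editor                  ┃                   
────────────────────────┨                   
0000  4D 5a 69 1a 08 49 ┃━━━━━━━━━━━━━━━━━┓ 
0010  d8 b4 55 aa 17 35 ┃meOfLife         ┃ 
0020  67 d9 4a 4a 4a 4a ┃─────────────────┨ 
0030  1a 59 03 42 11 c9 ┃: 0              ┃ 
0040  40 40 d6 c4 b2 e2 ┃···█···██····█···┃ 
0050  8f 07 de 17 fe ec ┃··········█···█·█┃ 
                        ┃████···█·█·█····█┃ 
                        ┃········██····█··┃ 
━━━━━━━━━━━━━━━━━━━━━━━━┛···██·······█···█┃ 
                     ┗━━━━━━━━━━━━━━━━━━━━┛ 
                                            


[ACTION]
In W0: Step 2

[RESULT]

                                            
                                            
                                            
━━━━━━━━━━━━━━━━━━━━━━━━┓                   
Editor                  ┃                   
────────────────────────┨                   
0000  4D 5a 69 1a 08 49 ┃━━━━━━━━━━━━━━━━━┓ 
0010  d8 b4 55 aa 17 35 ┃meOfLife         ┃ 
0020  67 d9 4a 4a 4a 4a ┃─────────────────┨ 
0030  1a 59 03 42 11 c9 ┃: 2              ┃ 
0040  40 40 d6 c4 b2 e2 ┃·█··█·██····██···┃ 
0050  8f 07 de 17 fe ec ┃·█··█····█····█··┃ 
                        ┃██·█·············┃ 
                        ┃·█··██····█·····█┃ 
━━━━━━━━━━━━━━━━━━━━━━━━┛···███·····█··██·┃ 
                     ┗━━━━━━━━━━━━━━━━━━━━┛ 
                                            


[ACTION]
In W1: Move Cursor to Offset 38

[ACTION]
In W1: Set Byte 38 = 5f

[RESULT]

                                            
                                            
                                            
━━━━━━━━━━━━━━━━━━━━━━━━┓                   
Editor                  ┃                   
────────────────────────┨                   
0000  4d 5a 69 1a 08 49 ┃━━━━━━━━━━━━━━━━━┓ 
0010  d8 b4 55 aa 17 35 ┃meOfLife         ┃ 
0020  67 d9 4a 4a 4a 4a ┃─────────────────┨ 
0030  1a 59 03 42 11 c9 ┃: 2              ┃ 
0040  40 40 d6 c4 b2 e2 ┃·█··█·██····██···┃ 
0050  8f 07 de 17 fe ec ┃·█··█····█····█··┃ 
                        ┃██·█·············┃ 
                        ┃·█··██····█·····█┃ 
━━━━━━━━━━━━━━━━━━━━━━━━┛···███·····█··██·┃ 
                     ┗━━━━━━━━━━━━━━━━━━━━┛ 
                                            


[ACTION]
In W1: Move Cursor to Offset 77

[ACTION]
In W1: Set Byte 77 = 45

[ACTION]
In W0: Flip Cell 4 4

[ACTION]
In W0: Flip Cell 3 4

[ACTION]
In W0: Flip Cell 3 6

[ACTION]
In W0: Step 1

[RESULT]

                                            
                                            
                                            
━━━━━━━━━━━━━━━━━━━━━━━━┓                   
Editor                  ┃                   
────────────────────────┨                   
0000  4d 5a 69 1a 08 49 ┃━━━━━━━━━━━━━━━━━┓ 
0010  d8 b4 55 aa 17 35 ┃meOfLife         ┃ 
0020  67 d9 4a 4a 4a 4a ┃─────────────────┨ 
0030  1a 59 03 42 11 c9 ┃: 3              ┃ 
0040  40 40 d6 c4 b2 e2 ┃····█·█······█···┃ 
0050  8f 07 de 17 fe ec ┃····██·······█···┃ 
                        ┃···█·█···········┃ 
                        ┃██···█·········██┃ 
━━━━━━━━━━━━━━━━━━━━━━━━┛··██······███·██·┃ 
                     ┗━━━━━━━━━━━━━━━━━━━━┛ 
                                            


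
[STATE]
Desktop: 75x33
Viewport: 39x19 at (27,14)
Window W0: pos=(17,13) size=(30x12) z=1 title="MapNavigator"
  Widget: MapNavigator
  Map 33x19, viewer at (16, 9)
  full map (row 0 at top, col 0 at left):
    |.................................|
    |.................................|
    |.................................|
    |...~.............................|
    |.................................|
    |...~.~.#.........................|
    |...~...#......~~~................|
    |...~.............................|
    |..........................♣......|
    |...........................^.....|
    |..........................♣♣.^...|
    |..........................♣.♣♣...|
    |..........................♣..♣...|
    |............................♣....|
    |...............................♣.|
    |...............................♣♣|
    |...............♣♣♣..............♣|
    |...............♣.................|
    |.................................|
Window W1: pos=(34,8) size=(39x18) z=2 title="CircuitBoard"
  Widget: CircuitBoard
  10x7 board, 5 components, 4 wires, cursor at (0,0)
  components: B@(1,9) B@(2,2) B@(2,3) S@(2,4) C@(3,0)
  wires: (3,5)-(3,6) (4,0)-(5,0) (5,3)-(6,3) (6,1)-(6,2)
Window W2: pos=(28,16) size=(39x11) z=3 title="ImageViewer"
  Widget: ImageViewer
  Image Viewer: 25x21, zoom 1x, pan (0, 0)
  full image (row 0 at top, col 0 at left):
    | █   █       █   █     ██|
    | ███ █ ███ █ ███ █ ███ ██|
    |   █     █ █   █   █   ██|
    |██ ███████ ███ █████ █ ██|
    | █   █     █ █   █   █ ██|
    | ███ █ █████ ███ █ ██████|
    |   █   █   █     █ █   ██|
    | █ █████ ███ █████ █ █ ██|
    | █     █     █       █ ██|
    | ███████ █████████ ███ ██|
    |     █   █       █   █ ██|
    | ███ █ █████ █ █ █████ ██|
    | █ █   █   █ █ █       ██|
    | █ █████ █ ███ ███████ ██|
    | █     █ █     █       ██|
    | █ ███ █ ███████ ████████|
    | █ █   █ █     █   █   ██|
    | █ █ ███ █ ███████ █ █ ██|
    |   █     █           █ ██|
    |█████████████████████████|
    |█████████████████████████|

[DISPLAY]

ator   ┃1                              
───────┃                               
.┏━━━━━━━━━━━━━━━━━━━━━━━━━━━━━━━━━━━━━
.┃ ImageViewer                         
.┠─────────────────────────────────────
.┃ █   █       █   █     ██            
.┃ ███ █ ███ █ ███ █ ███ ██            
.┃   █     █ █   █   █   ██            
.┃██ ███████ ███ █████ █ ██            
.┃ █   █     █ █   █   █ ██            
━┃ ███ █ █████ ███ █ ██████            
 ┃   █   █   █     █ █   ██            
 ┗━━━━━━━━━━━━━━━━━━━━━━━━━━━━━━━━━━━━━
                                       
                                       
                                       
                                       
                                       
                                       


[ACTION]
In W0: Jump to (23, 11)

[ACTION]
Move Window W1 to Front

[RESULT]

ator   ┃1                              
───────┃                               
.┏━━━━━┃2           B   B   S          
.┃ Imag┃                               
.┠─────┃3   C                   · ─ ·  
.┃ █   ┃                               
.┃ ███ ┃4   ·                          
.┃   █ ┃    │                          
.┃██ ██┃5   ·           ·              
.┃ █   ┃                │              
━┃ ███ ┃6       · ─ ·   ·              
 ┃   █ ┗━━━━━━━━━━━━━━━━━━━━━━━━━━━━━━━
 ┗━━━━━━━━━━━━━━━━━━━━━━━━━━━━━━━━━━━━━
                                       
                                       
                                       
                                       
                                       
                                       


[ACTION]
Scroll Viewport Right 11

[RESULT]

                                    ┃  
                                    ┃  
           B   B   S                ┃  
                                    ┃  
   C                   · ─ ·        ┃  
                                    ┃  
   ·                                ┃  
   │                                ┃  
   ·           ·                    ┃  
               │                    ┃  
       · ─ ·   ·                    ┃  
━━━━━━━━━━━━━━━━━━━━━━━━━━━━━━━━━━━━┛  
━━━━━━━━━━━━━━━━━━━━━━━━━━━━━━┛        
                                       
                                       
                                       
                                       
                                       
                                       


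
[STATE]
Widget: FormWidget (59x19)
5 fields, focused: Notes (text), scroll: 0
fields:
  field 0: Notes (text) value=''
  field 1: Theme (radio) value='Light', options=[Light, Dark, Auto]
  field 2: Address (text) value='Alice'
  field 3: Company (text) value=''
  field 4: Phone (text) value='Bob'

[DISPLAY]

> Notes:      [                                           ]
  Theme:      (●) Light  ( ) Dark  ( ) Auto                
  Address:    [Alice                                      ]
  Company:    [                                           ]
  Phone:      [Bob                                        ]
                                                           
                                                           
                                                           
                                                           
                                                           
                                                           
                                                           
                                                           
                                                           
                                                           
                                                           
                                                           
                                                           
                                                           


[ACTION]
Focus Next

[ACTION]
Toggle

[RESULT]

  Notes:      [                                           ]
> Theme:      (●) Light  ( ) Dark  ( ) Auto                
  Address:    [Alice                                      ]
  Company:    [                                           ]
  Phone:      [Bob                                        ]
                                                           
                                                           
                                                           
                                                           
                                                           
                                                           
                                                           
                                                           
                                                           
                                                           
                                                           
                                                           
                                                           
                                                           


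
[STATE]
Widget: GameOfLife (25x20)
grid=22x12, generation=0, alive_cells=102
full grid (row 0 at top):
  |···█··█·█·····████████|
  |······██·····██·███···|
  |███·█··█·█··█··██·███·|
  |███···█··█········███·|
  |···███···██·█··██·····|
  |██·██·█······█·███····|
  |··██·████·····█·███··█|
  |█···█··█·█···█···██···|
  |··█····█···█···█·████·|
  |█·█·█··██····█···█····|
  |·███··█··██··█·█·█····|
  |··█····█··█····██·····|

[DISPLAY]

Gen: 0                   
···█··█·█·····████████   
······██·····██·███···   
███·█··█·█··█··██·███·   
███···█··█········███·   
···███···██·█··██·····   
██·██·█······█·███····   
··██·████·····█·███··█   
█···█··█·█···█···██···   
··█····█···█···█·████·   
█·█·█··██····█···█····   
·███··█··██··█·█·█····   
··█····█··█····██·····   
                         
                         
                         
                         
                         
                         
                         


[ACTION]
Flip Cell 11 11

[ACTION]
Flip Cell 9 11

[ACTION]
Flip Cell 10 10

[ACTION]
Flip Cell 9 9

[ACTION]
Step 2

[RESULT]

Gen: 2                   
··█··██······██·····█·   
·█·█·█·█····█······█·█   
█··█·█·█····████···███   
·█···█████···█··███·█·   
·······█······█··██···   
·█·····██·█··█·█··██··   
█·██····██···█·█······   
·███·████······█······   
·······█······██··███·   
·····█···█······█·····   
··█···████····██·██···   
··█·······█···███·····   
                         
                         
                         
                         
                         
                         
                         
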